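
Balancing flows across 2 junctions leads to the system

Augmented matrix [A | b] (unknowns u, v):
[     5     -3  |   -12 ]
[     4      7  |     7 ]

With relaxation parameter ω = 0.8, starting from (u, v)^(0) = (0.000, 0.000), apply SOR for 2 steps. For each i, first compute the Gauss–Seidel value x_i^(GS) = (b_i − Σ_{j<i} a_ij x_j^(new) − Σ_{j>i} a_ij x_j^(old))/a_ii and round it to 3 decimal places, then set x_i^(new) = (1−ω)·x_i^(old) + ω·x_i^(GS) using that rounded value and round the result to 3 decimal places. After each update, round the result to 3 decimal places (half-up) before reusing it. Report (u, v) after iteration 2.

(-1.498, 1.820)

Iteration 1:
  u: GS value = (-12 - (-3)·0.000) / (5) = -2.400;  u ← (1−ω)·0.000 + ω·-2.400 = -1.920
  v: GS value = (7 - (4)·-1.920) / (7) = 2.097;  v ← (1−ω)·0.000 + ω·2.097 = 1.678
Iteration 2:
  u: GS value = (-12 - (-3)·1.678) / (5) = -1.393;  u ← (1−ω)·-1.920 + ω·-1.393 = -1.498
  v: GS value = (7 - (4)·-1.498) / (7) = 1.856;  v ← (1−ω)·1.678 + ω·1.856 = 1.820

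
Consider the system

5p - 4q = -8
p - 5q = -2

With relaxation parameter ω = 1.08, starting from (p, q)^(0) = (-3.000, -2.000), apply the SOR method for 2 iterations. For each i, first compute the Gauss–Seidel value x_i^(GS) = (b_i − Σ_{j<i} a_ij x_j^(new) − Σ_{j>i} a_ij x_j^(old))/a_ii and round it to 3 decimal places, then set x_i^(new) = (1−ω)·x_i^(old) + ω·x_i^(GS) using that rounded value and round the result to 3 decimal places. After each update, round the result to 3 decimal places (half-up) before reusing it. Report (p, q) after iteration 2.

(-1.559, 0.103)

Iteration 1:
  p: GS value = (-8 - (-4)·-2.000) / (5) = -3.200;  p ← (1−ω)·-3.000 + ω·-3.200 = -3.216
  q: GS value = (-2 - (1)·-3.216) / (-5) = -0.243;  q ← (1−ω)·-2.000 + ω·-0.243 = -0.102
Iteration 2:
  p: GS value = (-8 - (-4)·-0.102) / (5) = -1.682;  p ← (1−ω)·-3.216 + ω·-1.682 = -1.559
  q: GS value = (-2 - (1)·-1.559) / (-5) = 0.088;  q ← (1−ω)·-0.102 + ω·0.088 = 0.103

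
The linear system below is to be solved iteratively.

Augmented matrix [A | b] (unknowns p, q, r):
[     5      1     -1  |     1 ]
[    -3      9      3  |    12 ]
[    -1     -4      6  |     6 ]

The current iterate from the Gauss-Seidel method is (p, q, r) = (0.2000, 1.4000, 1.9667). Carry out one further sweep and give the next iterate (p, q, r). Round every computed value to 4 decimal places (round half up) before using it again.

One sweep:
  p = (1 - (1)·1.4000 - (-1)·1.9667) / (5) = 0.3133
  q = (12 - (-3)·0.3133 - (3)·1.9667) / (9) = 0.7822
  r = (6 - (-1)·0.3133 - (-4)·0.7822) / (6) = 1.5737

(0.3133, 0.7822, 1.5737)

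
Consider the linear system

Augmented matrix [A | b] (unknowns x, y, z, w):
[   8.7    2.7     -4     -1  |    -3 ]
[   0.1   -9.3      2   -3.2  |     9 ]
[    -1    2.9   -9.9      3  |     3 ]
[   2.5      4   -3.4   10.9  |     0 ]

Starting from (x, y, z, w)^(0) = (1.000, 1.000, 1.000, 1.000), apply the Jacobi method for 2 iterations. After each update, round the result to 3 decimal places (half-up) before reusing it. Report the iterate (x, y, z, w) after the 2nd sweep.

Iteration 1:
  x = (-3 - (2.7)·1.000 - (-4)·1.000 - (-1)·1.000) / (8.7) = -0.080
  y = (9 - (0.1)·1.000 - (2)·1.000 - (-3.2)·1.000) / (-9.3) = -1.086
  z = (3 - (-1)·1.000 - (2.9)·1.000 - (3)·1.000) / (-9.9) = 0.192
  w = (0 - (2.5)·1.000 - (4)·1.000 - (-3.4)·1.000) / (10.9) = -0.284
Iteration 2:
  x = (-3 - (2.7)·-1.086 - (-4)·0.192 - (-1)·-0.284) / (8.7) = 0.048
  y = (9 - (0.1)·-0.080 - (2)·0.192 - (-3.2)·-0.284) / (-9.3) = -0.830
  z = (3 - (-1)·-0.080 - (2.9)·-1.086 - (3)·-0.284) / (-9.9) = -0.699
  w = (0 - (2.5)·-0.080 - (4)·-1.086 - (-3.4)·0.192) / (10.9) = 0.477

(0.048, -0.830, -0.699, 0.477)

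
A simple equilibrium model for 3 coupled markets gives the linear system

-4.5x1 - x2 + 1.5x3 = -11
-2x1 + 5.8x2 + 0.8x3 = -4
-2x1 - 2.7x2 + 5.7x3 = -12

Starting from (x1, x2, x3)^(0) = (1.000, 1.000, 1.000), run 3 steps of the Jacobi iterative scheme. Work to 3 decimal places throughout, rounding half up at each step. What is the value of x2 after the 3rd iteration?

Iteration 1:
  x1 = (-11 - (-1)·1.000 - (1.5)·1.000) / (-4.5) = 2.556
  x2 = (-4 - (-2)·1.000 - (0.8)·1.000) / (5.8) = -0.483
  x3 = (-12 - (-2)·1.000 - (-2.7)·1.000) / (5.7) = -1.281
Iteration 2:
  x1 = (-11 - (-1)·-0.483 - (1.5)·-1.281) / (-4.5) = 2.125
  x2 = (-4 - (-2)·2.556 - (0.8)·-1.281) / (5.8) = 0.368
  x3 = (-12 - (-2)·2.556 - (-2.7)·-0.483) / (5.7) = -1.437
Iteration 3:
  x1 = (-11 - (-1)·0.368 - (1.5)·-1.437) / (-4.5) = 1.884
  x2 = (-4 - (-2)·2.125 - (0.8)·-1.437) / (5.8) = 0.241
  x3 = (-12 - (-2)·2.125 - (-2.7)·0.368) / (5.7) = -1.185

0.241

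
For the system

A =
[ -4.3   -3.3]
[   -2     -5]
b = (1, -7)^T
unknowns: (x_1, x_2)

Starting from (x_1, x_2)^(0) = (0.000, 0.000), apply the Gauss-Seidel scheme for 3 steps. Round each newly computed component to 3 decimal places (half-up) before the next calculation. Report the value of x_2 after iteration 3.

2.092

Iteration 1:
  x_1 = (1 - (-3.3)·0.000) / (-4.3) = -0.233
  x_2 = (-7 - (-2)·-0.233) / (-5) = 1.493
Iteration 2:
  x_1 = (1 - (-3.3)·1.493) / (-4.3) = -1.378
  x_2 = (-7 - (-2)·-1.378) / (-5) = 1.951
Iteration 3:
  x_1 = (1 - (-3.3)·1.951) / (-4.3) = -1.730
  x_2 = (-7 - (-2)·-1.730) / (-5) = 2.092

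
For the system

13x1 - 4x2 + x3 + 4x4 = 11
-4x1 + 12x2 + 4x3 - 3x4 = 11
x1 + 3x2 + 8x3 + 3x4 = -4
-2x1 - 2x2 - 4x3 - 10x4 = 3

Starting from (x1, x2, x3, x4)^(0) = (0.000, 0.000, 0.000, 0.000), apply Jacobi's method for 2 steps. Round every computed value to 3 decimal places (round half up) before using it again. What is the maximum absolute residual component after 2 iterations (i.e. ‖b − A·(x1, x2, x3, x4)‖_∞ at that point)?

2.545

Iteration 1:
  x1 = (11 - (-4)·0.000 - (1)·0.000 - (4)·0.000) / (13) = 0.846
  x2 = (11 - (-4)·0.000 - (4)·0.000 - (-3)·0.000) / (12) = 0.917
  x3 = (-4 - (1)·0.000 - (3)·0.000 - (3)·0.000) / (8) = -0.500
  x4 = (3 - (-2)·0.000 - (-2)·0.000 - (-4)·0.000) / (-10) = -0.300
Iteration 2:
  x1 = (11 - (-4)·0.917 - (1)·-0.500 - (4)·-0.300) / (13) = 1.259
  x2 = (11 - (-4)·0.846 - (4)·-0.500 - (-3)·-0.300) / (12) = 1.290
  x3 = (-4 - (1)·0.846 - (3)·0.917 - (3)·-0.300) / (8) = -0.837
  x4 = (3 - (-2)·0.846 - (-2)·0.917 - (-4)·-0.500) / (-10) = -0.453
Residual b − A·x = (2.442, 2.545, -1.074, 0.220); ∞-norm = 2.545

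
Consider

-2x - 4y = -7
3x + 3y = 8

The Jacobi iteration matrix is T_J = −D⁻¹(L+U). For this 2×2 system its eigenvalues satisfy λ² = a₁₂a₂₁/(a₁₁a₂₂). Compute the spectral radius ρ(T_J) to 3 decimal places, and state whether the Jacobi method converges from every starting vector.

a₁₂a₂₁/(a₁₁a₂₂) = (-4)·(3) / ((-2)·(3)) = 2.000000
ρ = √|2.000000| = √2.000000 = 1.414
ρ > 1, so Jacobi diverges

1.414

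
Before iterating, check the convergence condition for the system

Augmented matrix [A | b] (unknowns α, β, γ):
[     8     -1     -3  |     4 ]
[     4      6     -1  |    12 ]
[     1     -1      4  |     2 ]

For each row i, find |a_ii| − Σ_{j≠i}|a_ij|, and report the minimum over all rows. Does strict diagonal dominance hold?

row 1: |8| − (1+3) = 4
row 2: |6| − (4+1) = 1
row 3: |4| − (1+1) = 2
minimum over rows = 1 → strictly diagonally dominant (convergence guaranteed)

1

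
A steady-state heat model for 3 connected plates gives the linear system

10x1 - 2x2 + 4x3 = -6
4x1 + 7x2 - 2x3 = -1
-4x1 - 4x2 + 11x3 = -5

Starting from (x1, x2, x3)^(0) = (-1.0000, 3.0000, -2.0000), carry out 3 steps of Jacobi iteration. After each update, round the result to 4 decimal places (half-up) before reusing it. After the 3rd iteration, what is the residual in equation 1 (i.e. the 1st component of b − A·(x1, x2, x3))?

4.2670

Iteration 1:
  x1 = (-6 - (-2)·3.0000 - (4)·-2.0000) / (10) = 0.8000
  x2 = (-1 - (4)·-1.0000 - (-2)·-2.0000) / (7) = -0.1429
  x3 = (-5 - (-4)·-1.0000 - (-4)·3.0000) / (11) = 0.2727
Iteration 2:
  x1 = (-6 - (-2)·-0.1429 - (4)·0.2727) / (10) = -0.7377
  x2 = (-1 - (4)·0.8000 - (-2)·0.2727) / (7) = -0.5221
  x3 = (-5 - (-4)·0.8000 - (-4)·-0.1429) / (11) = -0.2156
Iteration 3:
  x1 = (-6 - (-2)·-0.5221 - (4)·-0.2156) / (10) = -0.6182
  x2 = (-1 - (4)·-0.7377 - (-2)·-0.2156) / (7) = 0.2171
  x3 = (-5 - (-4)·-0.7377 - (-4)·-0.5221) / (11) = -0.9127
Residual b − A·x = (4.2670, -1.8723, 3.4353)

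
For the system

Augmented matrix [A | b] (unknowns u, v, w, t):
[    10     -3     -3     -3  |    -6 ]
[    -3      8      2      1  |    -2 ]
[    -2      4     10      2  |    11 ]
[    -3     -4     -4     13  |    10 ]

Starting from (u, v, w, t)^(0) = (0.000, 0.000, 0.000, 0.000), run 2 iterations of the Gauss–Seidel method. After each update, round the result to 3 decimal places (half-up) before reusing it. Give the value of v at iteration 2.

-0.700

Iteration 1:
  u = (-6 - (-3)·0.000 - (-3)·0.000 - (-3)·0.000) / (10) = -0.600
  v = (-2 - (-3)·-0.600 - (2)·0.000 - (1)·0.000) / (8) = -0.475
  w = (11 - (-2)·-0.600 - (4)·-0.475 - (2)·0.000) / (10) = 1.170
  t = (10 - (-3)·-0.600 - (-4)·-0.475 - (-4)·1.170) / (13) = 0.845
Iteration 2:
  u = (-6 - (-3)·-0.475 - (-3)·1.170 - (-3)·0.845) / (10) = -0.138
  v = (-2 - (-3)·-0.138 - (2)·1.170 - (1)·0.845) / (8) = -0.700
  w = (11 - (-2)·-0.138 - (4)·-0.700 - (2)·0.845) / (10) = 1.183
  t = (10 - (-3)·-0.138 - (-4)·-0.700 - (-4)·1.183) / (13) = 0.886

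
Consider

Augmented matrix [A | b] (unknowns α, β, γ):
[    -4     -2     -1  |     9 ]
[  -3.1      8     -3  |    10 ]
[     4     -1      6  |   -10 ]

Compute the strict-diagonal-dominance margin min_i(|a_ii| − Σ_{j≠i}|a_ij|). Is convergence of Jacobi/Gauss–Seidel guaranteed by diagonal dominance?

1

row 1: |-4| − (2+1) = 1
row 2: |8| − (3.1+3) = 1.9
row 3: |6| − (4+1) = 1
minimum over rows = 1 → strictly diagonally dominant (convergence guaranteed)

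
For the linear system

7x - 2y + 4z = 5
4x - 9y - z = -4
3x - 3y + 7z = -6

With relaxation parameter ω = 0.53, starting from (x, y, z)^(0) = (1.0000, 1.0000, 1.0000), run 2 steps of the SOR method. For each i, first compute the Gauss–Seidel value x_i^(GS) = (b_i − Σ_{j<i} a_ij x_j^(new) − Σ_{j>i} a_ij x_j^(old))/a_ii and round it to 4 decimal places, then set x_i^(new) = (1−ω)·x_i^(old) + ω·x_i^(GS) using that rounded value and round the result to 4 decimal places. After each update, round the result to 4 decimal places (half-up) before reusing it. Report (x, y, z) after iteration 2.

(0.8165, 0.8066, -0.4370)

Iteration 1:
  x: GS value = (5 - (-2)·1.0000 - (4)·1.0000) / (7) = 0.4286;  x ← (1−ω)·1.0000 + ω·0.4286 = 0.6972
  y: GS value = (-4 - (4)·0.6972 - (-1)·1.0000) / (-9) = 0.6432;  y ← (1−ω)·1.0000 + ω·0.6432 = 0.8109
  z: GS value = (-6 - (3)·0.6972 - (-3)·0.8109) / (7) = -0.8084;  z ← (1−ω)·1.0000 + ω·-0.8084 = 0.0415
Iteration 2:
  x: GS value = (5 - (-2)·0.8109 - (4)·0.0415) / (7) = 0.9223;  x ← (1−ω)·0.6972 + ω·0.9223 = 0.8165
  y: GS value = (-4 - (4)·0.8165 - (-1)·0.0415) / (-9) = 0.8027;  y ← (1−ω)·0.8109 + ω·0.8027 = 0.8066
  z: GS value = (-6 - (3)·0.8165 - (-3)·0.8066) / (7) = -0.8614;  z ← (1−ω)·0.0415 + ω·-0.8614 = -0.4370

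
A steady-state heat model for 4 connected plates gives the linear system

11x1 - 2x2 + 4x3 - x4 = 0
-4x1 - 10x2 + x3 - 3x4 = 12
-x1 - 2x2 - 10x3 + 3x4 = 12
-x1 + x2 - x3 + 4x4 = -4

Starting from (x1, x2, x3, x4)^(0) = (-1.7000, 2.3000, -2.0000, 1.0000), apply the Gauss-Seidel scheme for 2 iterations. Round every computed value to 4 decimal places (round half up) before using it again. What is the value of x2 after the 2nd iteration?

-1.0869

Iteration 1:
  x1 = (0 - (-2)·2.3000 - (4)·-2.0000 - (-1)·1.0000) / (11) = 1.2364
  x2 = (12 - (-4)·1.2364 - (1)·-2.0000 - (-3)·1.0000) / (-10) = -2.1946
  x3 = (12 - (-1)·1.2364 - (-2)·-2.1946 - (3)·1.0000) / (-10) = -0.5847
  x4 = (-4 - (-1)·1.2364 - (1)·-2.1946 - (-1)·-0.5847) / (4) = -0.2884
Iteration 2:
  x1 = (0 - (-2)·-2.1946 - (4)·-0.5847 - (-1)·-0.2884) / (11) = -0.2126
  x2 = (12 - (-4)·-0.2126 - (1)·-0.5847 - (-3)·-0.2884) / (-10) = -1.0869
  x3 = (12 - (-1)·-0.2126 - (-2)·-1.0869 - (3)·-0.2884) / (-10) = -1.0479
  x4 = (-4 - (-1)·-0.2126 - (1)·-1.0869 - (-1)·-1.0479) / (4) = -1.0434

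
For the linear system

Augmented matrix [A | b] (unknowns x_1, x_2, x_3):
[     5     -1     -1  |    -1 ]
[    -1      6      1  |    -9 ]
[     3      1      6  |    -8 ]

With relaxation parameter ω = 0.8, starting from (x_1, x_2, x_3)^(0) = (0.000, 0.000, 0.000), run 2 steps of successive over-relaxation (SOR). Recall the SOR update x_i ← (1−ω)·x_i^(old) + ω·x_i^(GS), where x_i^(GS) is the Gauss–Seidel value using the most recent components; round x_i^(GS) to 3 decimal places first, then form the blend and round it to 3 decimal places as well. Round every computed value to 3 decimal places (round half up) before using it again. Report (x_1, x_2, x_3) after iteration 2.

Iteration 1:
  x_1: GS value = (-1 - (-1)·0.000 - (-1)·0.000) / (5) = -0.200;  x_1 ← (1−ω)·0.000 + ω·-0.200 = -0.160
  x_2: GS value = (-9 - (-1)·-0.160 - (1)·0.000) / (6) = -1.527;  x_2 ← (1−ω)·0.000 + ω·-1.527 = -1.222
  x_3: GS value = (-8 - (3)·-0.160 - (1)·-1.222) / (6) = -1.050;  x_3 ← (1−ω)·0.000 + ω·-1.050 = -0.840
Iteration 2:
  x_1: GS value = (-1 - (-1)·-1.222 - (-1)·-0.840) / (5) = -0.612;  x_1 ← (1−ω)·-0.160 + ω·-0.612 = -0.522
  x_2: GS value = (-9 - (-1)·-0.522 - (1)·-0.840) / (6) = -1.447;  x_2 ← (1−ω)·-1.222 + ω·-1.447 = -1.402
  x_3: GS value = (-8 - (3)·-0.522 - (1)·-1.402) / (6) = -0.839;  x_3 ← (1−ω)·-0.840 + ω·-0.839 = -0.839

(-0.522, -1.402, -0.839)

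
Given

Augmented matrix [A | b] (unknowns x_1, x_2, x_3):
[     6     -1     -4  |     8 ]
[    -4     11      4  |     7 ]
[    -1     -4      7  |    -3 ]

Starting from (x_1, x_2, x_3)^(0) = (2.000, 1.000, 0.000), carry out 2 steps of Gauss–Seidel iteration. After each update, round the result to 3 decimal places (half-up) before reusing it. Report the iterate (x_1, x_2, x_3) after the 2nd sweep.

Iteration 1:
  x_1 = (8 - (-1)·1.000 - (-4)·0.000) / (6) = 1.500
  x_2 = (7 - (-4)·1.500 - (4)·0.000) / (11) = 1.182
  x_3 = (-3 - (-1)·1.500 - (-4)·1.182) / (7) = 0.461
Iteration 2:
  x_1 = (8 - (-1)·1.182 - (-4)·0.461) / (6) = 1.838
  x_2 = (7 - (-4)·1.838 - (4)·0.461) / (11) = 1.137
  x_3 = (-3 - (-1)·1.838 - (-4)·1.137) / (7) = 0.484

(1.838, 1.137, 0.484)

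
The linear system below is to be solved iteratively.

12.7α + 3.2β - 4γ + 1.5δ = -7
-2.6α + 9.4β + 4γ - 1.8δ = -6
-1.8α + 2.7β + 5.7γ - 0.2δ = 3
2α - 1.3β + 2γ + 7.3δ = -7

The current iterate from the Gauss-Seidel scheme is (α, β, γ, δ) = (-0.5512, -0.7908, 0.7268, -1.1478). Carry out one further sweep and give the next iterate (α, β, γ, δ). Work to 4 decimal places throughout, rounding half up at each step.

One sweep:
  α = (-7 - (3.2)·-0.7908 - (-4)·0.7268 - (1.5)·-1.1478) / (12.7) = 0.0126
  β = (-6 - (-2.6)·0.0126 - (4)·0.7268 - (-1.8)·-1.1478) / (9.4) = -1.1639
  γ = (3 - (-1.8)·0.0126 - (2.7)·-1.1639 - (-0.2)·-1.1478) / (5.7) = 1.0413
  δ = (-7 - (2)·0.0126 - (-1.3)·-1.1639 - (2)·1.0413) / (7.3) = -1.4549

(0.0126, -1.1639, 1.0413, -1.4549)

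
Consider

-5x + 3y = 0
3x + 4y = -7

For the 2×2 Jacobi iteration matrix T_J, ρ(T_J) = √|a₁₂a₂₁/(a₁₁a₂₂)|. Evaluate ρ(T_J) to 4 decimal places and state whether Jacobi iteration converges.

0.6708

a₁₂a₂₁/(a₁₁a₂₂) = (3)·(3) / ((-5)·(4)) = -0.450000
ρ = √|-0.450000| = √0.450000 = 0.6708
ρ < 1, so Jacobi converges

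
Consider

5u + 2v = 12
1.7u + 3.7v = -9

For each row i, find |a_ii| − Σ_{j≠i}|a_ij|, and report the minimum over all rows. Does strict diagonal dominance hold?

2

row 1: |5| − (2) = 3
row 2: |3.7| − (1.7) = 2
minimum over rows = 2 → strictly diagonally dominant (convergence guaranteed)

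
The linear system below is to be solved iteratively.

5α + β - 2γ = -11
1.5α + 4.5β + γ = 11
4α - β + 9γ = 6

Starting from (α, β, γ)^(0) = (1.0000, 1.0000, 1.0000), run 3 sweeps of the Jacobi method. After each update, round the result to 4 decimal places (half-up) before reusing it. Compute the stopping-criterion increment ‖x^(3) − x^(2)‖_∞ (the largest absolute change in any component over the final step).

0.3433

Iteration 1:
  α = (-11 - (1)·1.0000 - (-2)·1.0000) / (5) = -2.0000
  β = (11 - (1.5)·1.0000 - (1)·1.0000) / (4.5) = 1.8889
  γ = (6 - (4)·1.0000 - (-1)·1.0000) / (9) = 0.3333
Iteration 2:
  α = (-11 - (1)·1.8889 - (-2)·0.3333) / (5) = -2.4445
  β = (11 - (1.5)·-2.0000 - (1)·0.3333) / (4.5) = 3.0370
  γ = (6 - (4)·-2.0000 - (-1)·1.8889) / (9) = 1.7654
Iteration 3:
  α = (-11 - (1)·3.0370 - (-2)·1.7654) / (5) = -2.1012
  β = (11 - (1.5)·-2.4445 - (1)·1.7654) / (4.5) = 2.8670
  γ = (6 - (4)·-2.4445 - (-1)·3.0370) / (9) = 2.0906
Change: (0.3433, -0.1700, 0.3252) → max |·| = 0.3433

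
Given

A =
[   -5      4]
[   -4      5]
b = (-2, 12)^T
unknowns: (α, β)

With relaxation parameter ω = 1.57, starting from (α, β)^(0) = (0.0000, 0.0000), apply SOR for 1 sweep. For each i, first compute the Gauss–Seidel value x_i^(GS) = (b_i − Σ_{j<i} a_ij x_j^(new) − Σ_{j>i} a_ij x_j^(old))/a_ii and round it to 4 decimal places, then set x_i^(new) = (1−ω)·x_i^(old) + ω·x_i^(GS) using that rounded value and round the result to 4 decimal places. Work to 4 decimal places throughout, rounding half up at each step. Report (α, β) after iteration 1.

(0.6280, 4.5568)

Iteration 1:
  α: GS value = (-2 - (4)·0.0000) / (-5) = 0.4000;  α ← (1−ω)·0.0000 + ω·0.4000 = 0.6280
  β: GS value = (12 - (-4)·0.6280) / (5) = 2.9024;  β ← (1−ω)·0.0000 + ω·2.9024 = 4.5568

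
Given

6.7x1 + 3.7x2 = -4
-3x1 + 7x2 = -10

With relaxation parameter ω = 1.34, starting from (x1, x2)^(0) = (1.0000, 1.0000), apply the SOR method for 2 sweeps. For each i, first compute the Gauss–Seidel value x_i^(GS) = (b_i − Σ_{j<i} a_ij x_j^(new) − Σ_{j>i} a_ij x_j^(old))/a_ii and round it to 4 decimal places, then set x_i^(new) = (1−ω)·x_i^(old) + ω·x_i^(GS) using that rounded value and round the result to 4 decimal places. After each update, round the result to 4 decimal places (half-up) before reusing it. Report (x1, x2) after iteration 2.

(2.3063, 0.5437)

Iteration 1:
  x1: GS value = (-4 - (3.7)·1.0000) / (6.7) = -1.1493;  x1 ← (1−ω)·1.0000 + ω·-1.1493 = -1.8801
  x2: GS value = (-10 - (-3)·-1.8801) / (7) = -2.2343;  x2 ← (1−ω)·1.0000 + ω·-2.2343 = -3.3340
Iteration 2:
  x1: GS value = (-4 - (3.7)·-3.3340) / (6.7) = 1.2441;  x1 ← (1−ω)·-1.8801 + ω·1.2441 = 2.3063
  x2: GS value = (-10 - (-3)·2.3063) / (7) = -0.4402;  x2 ← (1−ω)·-3.3340 + ω·-0.4402 = 0.5437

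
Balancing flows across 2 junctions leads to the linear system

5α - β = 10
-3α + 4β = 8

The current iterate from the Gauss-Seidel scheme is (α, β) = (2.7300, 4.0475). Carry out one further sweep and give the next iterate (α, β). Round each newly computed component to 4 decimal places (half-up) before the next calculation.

(2.8095, 4.1071)

One sweep:
  α = (10 - (-1)·4.0475) / (5) = 2.8095
  β = (8 - (-3)·2.8095) / (4) = 4.1071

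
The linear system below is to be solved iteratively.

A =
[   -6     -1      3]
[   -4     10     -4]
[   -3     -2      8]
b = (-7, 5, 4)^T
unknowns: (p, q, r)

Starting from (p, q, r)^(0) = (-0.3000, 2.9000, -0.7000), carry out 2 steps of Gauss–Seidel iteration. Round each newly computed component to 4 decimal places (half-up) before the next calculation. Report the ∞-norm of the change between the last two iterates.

1.1311

Iteration 1:
  p = (-7 - (-1)·2.9000 - (3)·-0.7000) / (-6) = 0.3333
  q = (5 - (-4)·0.3333 - (-4)·-0.7000) / (10) = 0.3533
  r = (4 - (-3)·0.3333 - (-2)·0.3533) / (8) = 0.7133
Iteration 2:
  p = (-7 - (-1)·0.3533 - (3)·0.7133) / (-6) = 1.4644
  q = (5 - (-4)·1.4644 - (-4)·0.7133) / (10) = 1.3711
  r = (4 - (-3)·1.4644 - (-2)·1.3711) / (8) = 1.3919
Change: (1.1311, 1.0178, 0.6786) → max |·| = 1.1311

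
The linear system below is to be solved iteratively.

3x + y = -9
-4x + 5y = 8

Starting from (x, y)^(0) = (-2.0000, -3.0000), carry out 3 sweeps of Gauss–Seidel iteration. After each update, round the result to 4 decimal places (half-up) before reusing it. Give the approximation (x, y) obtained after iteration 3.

(-2.7333, -0.5866)

Iteration 1:
  x = (-9 - (1)·-3.0000) / (3) = -2.0000
  y = (8 - (-4)·-2.0000) / (5) = 0.0000
Iteration 2:
  x = (-9 - (1)·0.0000) / (3) = -3.0000
  y = (8 - (-4)·-3.0000) / (5) = -0.8000
Iteration 3:
  x = (-9 - (1)·-0.8000) / (3) = -2.7333
  y = (8 - (-4)·-2.7333) / (5) = -0.5866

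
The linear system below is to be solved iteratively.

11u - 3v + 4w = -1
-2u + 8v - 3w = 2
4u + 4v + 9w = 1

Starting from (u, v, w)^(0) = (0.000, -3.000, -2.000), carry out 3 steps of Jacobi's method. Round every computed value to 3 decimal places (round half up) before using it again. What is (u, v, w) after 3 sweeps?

(-0.038, 0.217, 0.114)

Iteration 1:
  u = (-1 - (-3)·-3.000 - (4)·-2.000) / (11) = -0.182
  v = (2 - (-2)·0.000 - (-3)·-2.000) / (8) = -0.500
  w = (1 - (4)·0.000 - (4)·-3.000) / (9) = 1.444
Iteration 2:
  u = (-1 - (-3)·-0.500 - (4)·1.444) / (11) = -0.752
  v = (2 - (-2)·-0.182 - (-3)·1.444) / (8) = 0.746
  w = (1 - (4)·-0.182 - (4)·-0.500) / (9) = 0.414
Iteration 3:
  u = (-1 - (-3)·0.746 - (4)·0.414) / (11) = -0.038
  v = (2 - (-2)·-0.752 - (-3)·0.414) / (8) = 0.217
  w = (1 - (4)·-0.752 - (4)·0.746) / (9) = 0.114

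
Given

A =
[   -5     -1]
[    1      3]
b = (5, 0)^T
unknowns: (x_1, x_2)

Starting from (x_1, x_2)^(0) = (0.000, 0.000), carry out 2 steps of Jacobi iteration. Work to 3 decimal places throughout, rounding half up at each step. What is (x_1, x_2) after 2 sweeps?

(-1.000, 0.333)

Iteration 1:
  x_1 = (5 - (-1)·0.000) / (-5) = -1.000
  x_2 = (0 - (1)·0.000) / (3) = 0.000
Iteration 2:
  x_1 = (5 - (-1)·0.000) / (-5) = -1.000
  x_2 = (0 - (1)·-1.000) / (3) = 0.333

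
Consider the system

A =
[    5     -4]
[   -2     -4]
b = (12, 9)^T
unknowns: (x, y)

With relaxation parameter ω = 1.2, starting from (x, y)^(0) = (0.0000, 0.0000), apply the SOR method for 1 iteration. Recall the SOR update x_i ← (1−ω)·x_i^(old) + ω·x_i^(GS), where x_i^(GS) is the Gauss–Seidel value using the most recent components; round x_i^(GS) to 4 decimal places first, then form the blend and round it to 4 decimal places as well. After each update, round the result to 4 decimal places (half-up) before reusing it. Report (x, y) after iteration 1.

Iteration 1:
  x: GS value = (12 - (-4)·0.0000) / (5) = 2.4000;  x ← (1−ω)·0.0000 + ω·2.4000 = 2.8800
  y: GS value = (9 - (-2)·2.8800) / (-4) = -3.6900;  y ← (1−ω)·0.0000 + ω·-3.6900 = -4.4280

(2.8800, -4.4280)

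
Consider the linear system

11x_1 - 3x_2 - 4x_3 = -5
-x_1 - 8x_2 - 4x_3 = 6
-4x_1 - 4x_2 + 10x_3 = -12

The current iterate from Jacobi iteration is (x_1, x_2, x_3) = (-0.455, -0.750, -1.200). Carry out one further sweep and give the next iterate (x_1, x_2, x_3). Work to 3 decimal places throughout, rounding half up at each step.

One sweep:
  x_1 = (-5 - (-3)·-0.750 - (-4)·-1.200) / (11) = -1.095
  x_2 = (6 - (-1)·-0.455 - (-4)·-1.200) / (-8) = -0.093
  x_3 = (-12 - (-4)·-0.455 - (-4)·-0.750) / (10) = -1.682

(-1.095, -0.093, -1.682)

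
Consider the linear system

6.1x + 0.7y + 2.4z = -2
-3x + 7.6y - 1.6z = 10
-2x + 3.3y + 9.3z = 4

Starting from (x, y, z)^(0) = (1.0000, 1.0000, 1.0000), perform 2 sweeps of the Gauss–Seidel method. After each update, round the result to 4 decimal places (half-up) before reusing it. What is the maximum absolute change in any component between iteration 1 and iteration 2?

Iteration 1:
  x = (-2 - (0.7)·1.0000 - (2.4)·1.0000) / (6.1) = -0.8361
  y = (10 - (-3)·-0.8361 - (-1.6)·1.0000) / (7.6) = 1.1963
  z = (4 - (-2)·-0.8361 - (3.3)·1.1963) / (9.3) = -0.1742
Iteration 2:
  x = (-2 - (0.7)·1.1963 - (2.4)·-0.1742) / (6.1) = -0.3966
  y = (10 - (-3)·-0.3966 - (-1.6)·-0.1742) / (7.6) = 1.1226
  z = (4 - (-2)·-0.3966 - (3.3)·1.1226) / (9.3) = -0.0535
Change: (0.4395, -0.0737, 0.1207) → max |·| = 0.4395

0.4395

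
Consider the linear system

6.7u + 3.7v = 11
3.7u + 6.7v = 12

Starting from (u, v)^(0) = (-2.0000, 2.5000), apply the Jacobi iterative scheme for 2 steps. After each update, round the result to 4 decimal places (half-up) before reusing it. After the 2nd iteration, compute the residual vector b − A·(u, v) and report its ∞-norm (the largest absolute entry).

4.6201

Iteration 1:
  u = (11 - (3.7)·2.5000) / (6.7) = 0.2612
  v = (12 - (3.7)·-2.0000) / (6.7) = 2.8955
Iteration 2:
  u = (11 - (3.7)·2.8955) / (6.7) = 0.0428
  v = (12 - (3.7)·0.2612) / (6.7) = 1.6468
Residual b − A·x = (4.6201, 0.8081); ∞-norm = 4.6201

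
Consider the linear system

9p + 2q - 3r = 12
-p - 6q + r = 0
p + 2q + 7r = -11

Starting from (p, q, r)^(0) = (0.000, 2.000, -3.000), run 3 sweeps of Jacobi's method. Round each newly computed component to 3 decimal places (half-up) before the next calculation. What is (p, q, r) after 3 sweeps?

Iteration 1:
  p = (12 - (2)·2.000 - (-3)·-3.000) / (9) = -0.111
  q = (0 - (-1)·0.000 - (1)·-3.000) / (-6) = -0.500
  r = (-11 - (1)·0.000 - (2)·2.000) / (7) = -2.143
Iteration 2:
  p = (12 - (2)·-0.500 - (-3)·-2.143) / (9) = 0.730
  q = (0 - (-1)·-0.111 - (1)·-2.143) / (-6) = -0.339
  r = (-11 - (1)·-0.111 - (2)·-0.500) / (7) = -1.413
Iteration 3:
  p = (12 - (2)·-0.339 - (-3)·-1.413) / (9) = 0.938
  q = (0 - (-1)·0.730 - (1)·-1.413) / (-6) = -0.357
  r = (-11 - (1)·0.730 - (2)·-0.339) / (7) = -1.579

(0.938, -0.357, -1.579)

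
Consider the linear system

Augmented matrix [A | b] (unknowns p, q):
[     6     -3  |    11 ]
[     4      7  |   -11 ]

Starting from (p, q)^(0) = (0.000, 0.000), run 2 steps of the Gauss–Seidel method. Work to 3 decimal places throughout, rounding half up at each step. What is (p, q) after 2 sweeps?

(0.524, -1.871)

Iteration 1:
  p = (11 - (-3)·0.000) / (6) = 1.833
  q = (-11 - (4)·1.833) / (7) = -2.619
Iteration 2:
  p = (11 - (-3)·-2.619) / (6) = 0.524
  q = (-11 - (4)·0.524) / (7) = -1.871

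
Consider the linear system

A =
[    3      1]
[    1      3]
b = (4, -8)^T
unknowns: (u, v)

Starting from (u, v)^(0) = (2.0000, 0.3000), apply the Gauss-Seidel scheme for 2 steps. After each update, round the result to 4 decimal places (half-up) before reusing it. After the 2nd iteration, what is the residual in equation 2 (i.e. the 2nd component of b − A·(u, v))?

0.0000

Iteration 1:
  u = (4 - (1)·0.3000) / (3) = 1.2333
  v = (-8 - (1)·1.2333) / (3) = -3.0778
Iteration 2:
  u = (4 - (1)·-3.0778) / (3) = 2.3593
  v = (-8 - (1)·2.3593) / (3) = -3.4531
Residual b − A·x = (0.3752, 0.0000)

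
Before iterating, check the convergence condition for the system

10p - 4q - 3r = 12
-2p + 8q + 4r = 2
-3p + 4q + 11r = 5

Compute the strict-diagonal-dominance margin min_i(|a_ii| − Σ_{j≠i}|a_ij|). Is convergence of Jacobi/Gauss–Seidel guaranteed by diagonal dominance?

2

row 1: |10| − (4+3) = 3
row 2: |8| − (2+4) = 2
row 3: |11| − (3+4) = 4
minimum over rows = 2 → strictly diagonally dominant (convergence guaranteed)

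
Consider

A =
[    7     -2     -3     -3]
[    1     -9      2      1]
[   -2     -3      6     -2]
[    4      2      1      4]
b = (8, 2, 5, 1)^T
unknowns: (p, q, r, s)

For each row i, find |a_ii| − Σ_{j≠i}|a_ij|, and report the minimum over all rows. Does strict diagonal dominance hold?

row 1: |7| − (2+3+3) = -1
row 2: |-9| − (1+2+1) = 5
row 3: |6| − (2+3+2) = -1
row 4: |4| − (4+2+1) = -3
minimum over rows = -3 → not strictly diagonally dominant

-3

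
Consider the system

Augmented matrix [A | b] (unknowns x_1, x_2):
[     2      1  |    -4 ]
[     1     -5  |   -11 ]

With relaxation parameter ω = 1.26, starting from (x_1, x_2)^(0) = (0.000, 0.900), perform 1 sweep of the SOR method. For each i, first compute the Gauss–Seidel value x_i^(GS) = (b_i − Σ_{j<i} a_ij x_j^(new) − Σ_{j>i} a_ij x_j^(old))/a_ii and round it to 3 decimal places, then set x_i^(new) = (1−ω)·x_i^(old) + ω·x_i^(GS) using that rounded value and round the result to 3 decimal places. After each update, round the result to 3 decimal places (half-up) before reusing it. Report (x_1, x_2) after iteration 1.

(-3.087, 1.761)

Iteration 1:
  x_1: GS value = (-4 - (1)·0.900) / (2) = -2.450;  x_1 ← (1−ω)·0.000 + ω·-2.450 = -3.087
  x_2: GS value = (-11 - (1)·-3.087) / (-5) = 1.583;  x_2 ← (1−ω)·0.900 + ω·1.583 = 1.761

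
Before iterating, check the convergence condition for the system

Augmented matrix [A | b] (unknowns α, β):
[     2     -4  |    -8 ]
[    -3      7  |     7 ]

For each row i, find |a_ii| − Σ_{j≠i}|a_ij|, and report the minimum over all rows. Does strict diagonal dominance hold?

row 1: |2| − (4) = -2
row 2: |7| − (3) = 4
minimum over rows = -2 → not strictly diagonally dominant

-2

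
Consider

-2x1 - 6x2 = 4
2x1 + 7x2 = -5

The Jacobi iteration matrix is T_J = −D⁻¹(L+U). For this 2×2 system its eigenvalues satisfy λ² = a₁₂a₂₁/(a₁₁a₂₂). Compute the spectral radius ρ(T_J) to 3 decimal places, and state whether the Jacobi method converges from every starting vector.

a₁₂a₂₁/(a₁₁a₂₂) = (-6)·(2) / ((-2)·(7)) = 0.857143
ρ = √|0.857143| = √0.857143 = 0.926
ρ < 1, so Jacobi converges

0.926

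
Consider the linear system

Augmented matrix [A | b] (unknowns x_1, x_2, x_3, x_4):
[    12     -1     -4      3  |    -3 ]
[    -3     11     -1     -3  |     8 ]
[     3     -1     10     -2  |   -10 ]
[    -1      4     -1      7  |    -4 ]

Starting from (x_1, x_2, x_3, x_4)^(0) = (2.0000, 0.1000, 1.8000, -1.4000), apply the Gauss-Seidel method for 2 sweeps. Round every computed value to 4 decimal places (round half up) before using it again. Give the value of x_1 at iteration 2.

Iteration 1:
  x_1 = (-3 - (-1)·0.1000 - (-4)·1.8000 - (3)·-1.4000) / (12) = 0.7083
  x_2 = (8 - (-3)·0.7083 - (-1)·1.8000 - (-3)·-1.4000) / (11) = 0.7023
  x_3 = (-10 - (3)·0.7083 - (-1)·0.7023 - (-2)·-1.4000) / (10) = -1.4223
  x_4 = (-4 - (-1)·0.7083 - (4)·0.7023 - (-1)·-1.4223) / (7) = -1.0747
Iteration 2:
  x_1 = (-3 - (-1)·0.7023 - (-4)·-1.4223 - (3)·-1.0747) / (12) = -0.3969
  x_2 = (8 - (-3)·-0.3969 - (-1)·-1.4223 - (-3)·-1.0747) / (11) = 0.1966
  x_3 = (-10 - (3)·-0.3969 - (-1)·0.1966 - (-2)·-1.0747) / (10) = -1.0762
  x_4 = (-4 - (-1)·-0.3969 - (4)·0.1966 - (-1)·-1.0762) / (7) = -0.8942

-0.3969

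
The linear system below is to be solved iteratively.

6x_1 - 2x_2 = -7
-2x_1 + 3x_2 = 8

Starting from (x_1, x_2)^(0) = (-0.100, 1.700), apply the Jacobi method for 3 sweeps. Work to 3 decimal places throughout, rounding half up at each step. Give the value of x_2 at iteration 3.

2.467

Iteration 1:
  x_1 = (-7 - (-2)·1.700) / (6) = -0.600
  x_2 = (8 - (-2)·-0.100) / (3) = 2.600
Iteration 2:
  x_1 = (-7 - (-2)·2.600) / (6) = -0.300
  x_2 = (8 - (-2)·-0.600) / (3) = 2.267
Iteration 3:
  x_1 = (-7 - (-2)·2.267) / (6) = -0.411
  x_2 = (8 - (-2)·-0.300) / (3) = 2.467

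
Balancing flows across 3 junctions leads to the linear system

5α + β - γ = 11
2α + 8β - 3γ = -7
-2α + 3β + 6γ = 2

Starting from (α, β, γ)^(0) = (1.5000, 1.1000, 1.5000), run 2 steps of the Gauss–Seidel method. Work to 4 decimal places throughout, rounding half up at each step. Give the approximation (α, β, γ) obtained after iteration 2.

(2.6834, -0.9704, 1.7130)

Iteration 1:
  α = (11 - (1)·1.1000 - (-1)·1.5000) / (5) = 2.2800
  β = (-7 - (2)·2.2800 - (-3)·1.5000) / (8) = -0.8825
  γ = (2 - (-2)·2.2800 - (3)·-0.8825) / (6) = 1.5346
Iteration 2:
  α = (11 - (1)·-0.8825 - (-1)·1.5346) / (5) = 2.6834
  β = (-7 - (2)·2.6834 - (-3)·1.5346) / (8) = -0.9704
  γ = (2 - (-2)·2.6834 - (3)·-0.9704) / (6) = 1.7130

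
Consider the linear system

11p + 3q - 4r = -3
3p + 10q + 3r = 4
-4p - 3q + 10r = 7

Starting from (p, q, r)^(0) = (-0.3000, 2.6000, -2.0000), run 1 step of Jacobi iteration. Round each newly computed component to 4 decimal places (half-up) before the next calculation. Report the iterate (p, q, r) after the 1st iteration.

(-1.7091, 1.0900, 1.3600)

Iteration 1:
  p = (-3 - (3)·2.6000 - (-4)·-2.0000) / (11) = -1.7091
  q = (4 - (3)·-0.3000 - (3)·-2.0000) / (10) = 1.0900
  r = (7 - (-4)·-0.3000 - (-3)·2.6000) / (10) = 1.3600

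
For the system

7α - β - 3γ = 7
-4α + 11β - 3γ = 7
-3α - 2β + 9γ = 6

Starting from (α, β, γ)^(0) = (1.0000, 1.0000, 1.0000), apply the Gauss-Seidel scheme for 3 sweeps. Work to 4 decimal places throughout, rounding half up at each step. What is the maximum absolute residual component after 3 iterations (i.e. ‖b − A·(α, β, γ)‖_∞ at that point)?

Iteration 1:
  α = (7 - (-1)·1.0000 - (-3)·1.0000) / (7) = 1.5714
  β = (7 - (-4)·1.5714 - (-3)·1.0000) / (11) = 1.4805
  γ = (6 - (-3)·1.5714 - (-2)·1.4805) / (9) = 1.5195
Iteration 2:
  α = (7 - (-1)·1.4805 - (-3)·1.5195) / (7) = 1.8627
  β = (7 - (-4)·1.8627 - (-3)·1.5195) / (11) = 1.7281
  γ = (6 - (-3)·1.8627 - (-2)·1.7281) / (9) = 1.6716
Iteration 3:
  α = (7 - (-1)·1.7281 - (-3)·1.6716) / (7) = 1.9633
  β = (7 - (-4)·1.9633 - (-3)·1.6716) / (11) = 1.8062
  γ = (6 - (-3)·1.9633 - (-2)·1.8062) / (9) = 1.7225
Residual b − A·x = (0.2306, 0.1525, -0.0002); ∞-norm = 0.2306

0.2306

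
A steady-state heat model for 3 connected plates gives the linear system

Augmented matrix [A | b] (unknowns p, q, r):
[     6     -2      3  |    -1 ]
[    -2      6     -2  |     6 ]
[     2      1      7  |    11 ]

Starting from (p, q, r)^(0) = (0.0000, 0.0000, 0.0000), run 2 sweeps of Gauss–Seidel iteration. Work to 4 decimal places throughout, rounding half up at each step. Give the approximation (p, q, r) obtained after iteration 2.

(-0.5939, 1.2967, 1.5559)

Iteration 1:
  p = (-1 - (-2)·0.0000 - (3)·0.0000) / (6) = -0.1667
  q = (6 - (-2)·-0.1667 - (-2)·0.0000) / (6) = 0.9444
  r = (11 - (2)·-0.1667 - (1)·0.9444) / (7) = 1.4841
Iteration 2:
  p = (-1 - (-2)·0.9444 - (3)·1.4841) / (6) = -0.5939
  q = (6 - (-2)·-0.5939 - (-2)·1.4841) / (6) = 1.2967
  r = (11 - (2)·-0.5939 - (1)·1.2967) / (7) = 1.5559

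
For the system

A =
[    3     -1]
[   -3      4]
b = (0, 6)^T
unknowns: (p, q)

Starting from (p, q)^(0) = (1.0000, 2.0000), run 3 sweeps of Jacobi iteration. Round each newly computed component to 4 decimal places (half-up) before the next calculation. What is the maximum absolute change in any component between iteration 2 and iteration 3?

0.0833

Iteration 1:
  p = (0 - (-1)·2.0000) / (3) = 0.6667
  q = (6 - (-3)·1.0000) / (4) = 2.2500
Iteration 2:
  p = (0 - (-1)·2.2500) / (3) = 0.7500
  q = (6 - (-3)·0.6667) / (4) = 2.0000
Iteration 3:
  p = (0 - (-1)·2.0000) / (3) = 0.6667
  q = (6 - (-3)·0.7500) / (4) = 2.0625
Change: (-0.0833, 0.0625) → max |·| = 0.0833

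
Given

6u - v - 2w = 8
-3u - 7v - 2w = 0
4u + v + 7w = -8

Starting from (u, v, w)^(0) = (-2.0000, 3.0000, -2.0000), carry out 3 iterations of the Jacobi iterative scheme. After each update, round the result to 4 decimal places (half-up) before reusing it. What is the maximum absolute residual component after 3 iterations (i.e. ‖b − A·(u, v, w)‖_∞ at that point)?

Iteration 1:
  u = (8 - (-1)·3.0000 - (-2)·-2.0000) / (6) = 1.1667
  v = (0 - (-3)·-2.0000 - (-2)·-2.0000) / (-7) = 1.4286
  w = (-8 - (4)·-2.0000 - (1)·3.0000) / (7) = -0.4286
Iteration 2:
  u = (8 - (-1)·1.4286 - (-2)·-0.4286) / (6) = 1.4286
  v = (0 - (-3)·1.1667 - (-2)·-0.4286) / (-7) = -0.3776
  w = (-8 - (4)·1.1667 - (1)·1.4286) / (7) = -2.0136
Iteration 3:
  u = (8 - (-1)·-0.3776 - (-2)·-2.0136) / (6) = 0.5992
  v = (0 - (-3)·1.4286 - (-2)·-2.0136) / (-7) = -0.0369
  w = (-8 - (4)·1.4286 - (1)·-0.3776) / (7) = -1.9053
Residual b − A·x = (0.5573, -2.2713, 2.9772); ∞-norm = 2.9772

2.9772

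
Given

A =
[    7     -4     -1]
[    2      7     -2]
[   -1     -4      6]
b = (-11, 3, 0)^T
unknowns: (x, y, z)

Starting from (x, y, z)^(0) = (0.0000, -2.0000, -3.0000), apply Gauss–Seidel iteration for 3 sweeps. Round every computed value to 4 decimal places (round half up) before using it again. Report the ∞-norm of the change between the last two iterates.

Iteration 1:
  x = (-11 - (-4)·-2.0000 - (-1)·-3.0000) / (7) = -3.1429
  y = (3 - (2)·-3.1429 - (-2)·-3.0000) / (7) = 0.4694
  z = (0 - (-1)·-3.1429 - (-4)·0.4694) / (6) = -0.2109
Iteration 2:
  x = (-11 - (-4)·0.4694 - (-1)·-0.2109) / (7) = -1.3333
  y = (3 - (2)·-1.3333 - (-2)·-0.2109) / (7) = 0.7493
  z = (0 - (-1)·-1.3333 - (-4)·0.7493) / (6) = 0.2773
Iteration 3:
  x = (-11 - (-4)·0.7493 - (-1)·0.2773) / (7) = -1.1036
  y = (3 - (2)·-1.1036 - (-2)·0.2773) / (7) = 0.8231
  z = (0 - (-1)·-1.1036 - (-4)·0.8231) / (6) = 0.3648
Change: (0.2297, 0.0738, 0.0875) → max |·| = 0.2297

0.2297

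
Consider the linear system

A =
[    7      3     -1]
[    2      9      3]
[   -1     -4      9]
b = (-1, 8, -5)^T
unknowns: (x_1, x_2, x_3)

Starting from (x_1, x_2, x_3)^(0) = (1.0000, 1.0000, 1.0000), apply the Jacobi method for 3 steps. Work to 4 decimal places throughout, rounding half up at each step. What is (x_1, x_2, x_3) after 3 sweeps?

Iteration 1:
  x_1 = (-1 - (3)·1.0000 - (-1)·1.0000) / (7) = -0.4286
  x_2 = (8 - (2)·1.0000 - (3)·1.0000) / (9) = 0.3333
  x_3 = (-5 - (-1)·1.0000 - (-4)·1.0000) / (9) = 0.0000
Iteration 2:
  x_1 = (-1 - (3)·0.3333 - (-1)·0.0000) / (7) = -0.2857
  x_2 = (8 - (2)·-0.4286 - (3)·0.0000) / (9) = 0.9841
  x_3 = (-5 - (-1)·-0.4286 - (-4)·0.3333) / (9) = -0.4550
Iteration 3:
  x_1 = (-1 - (3)·0.9841 - (-1)·-0.4550) / (7) = -0.6296
  x_2 = (8 - (2)·-0.2857 - (3)·-0.4550) / (9) = 1.1040
  x_3 = (-5 - (-1)·-0.2857 - (-4)·0.9841) / (9) = -0.1499

(-0.6296, 1.1040, -0.1499)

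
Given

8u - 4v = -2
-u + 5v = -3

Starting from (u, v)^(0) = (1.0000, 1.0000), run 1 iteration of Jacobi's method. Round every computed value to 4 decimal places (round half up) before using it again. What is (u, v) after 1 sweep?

(0.2500, -0.4000)

Iteration 1:
  u = (-2 - (-4)·1.0000) / (8) = 0.2500
  v = (-3 - (-1)·1.0000) / (5) = -0.4000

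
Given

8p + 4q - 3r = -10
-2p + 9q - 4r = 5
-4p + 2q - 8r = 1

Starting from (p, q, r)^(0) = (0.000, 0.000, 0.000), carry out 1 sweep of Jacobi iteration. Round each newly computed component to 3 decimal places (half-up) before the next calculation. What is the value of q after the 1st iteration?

Iteration 1:
  p = (-10 - (4)·0.000 - (-3)·0.000) / (8) = -1.250
  q = (5 - (-2)·0.000 - (-4)·0.000) / (9) = 0.556
  r = (1 - (-4)·0.000 - (2)·0.000) / (-8) = -0.125

0.556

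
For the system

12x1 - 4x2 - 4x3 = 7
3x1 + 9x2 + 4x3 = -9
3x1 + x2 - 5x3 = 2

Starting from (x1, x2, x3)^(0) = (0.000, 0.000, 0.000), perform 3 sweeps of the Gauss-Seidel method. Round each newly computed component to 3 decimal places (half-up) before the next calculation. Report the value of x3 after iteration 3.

Iteration 1:
  x1 = (7 - (-4)·0.000 - (-4)·0.000) / (12) = 0.583
  x2 = (-9 - (3)·0.583 - (4)·0.000) / (9) = -1.194
  x3 = (2 - (3)·0.583 - (1)·-1.194) / (-5) = -0.289
Iteration 2:
  x1 = (7 - (-4)·-1.194 - (-4)·-0.289) / (12) = 0.089
  x2 = (-9 - (3)·0.089 - (4)·-0.289) / (9) = -0.901
  x3 = (2 - (3)·0.089 - (1)·-0.901) / (-5) = -0.527
Iteration 3:
  x1 = (7 - (-4)·-0.901 - (-4)·-0.527) / (12) = 0.107
  x2 = (-9 - (3)·0.107 - (4)·-0.527) / (9) = -0.801
  x3 = (2 - (3)·0.107 - (1)·-0.801) / (-5) = -0.496

-0.496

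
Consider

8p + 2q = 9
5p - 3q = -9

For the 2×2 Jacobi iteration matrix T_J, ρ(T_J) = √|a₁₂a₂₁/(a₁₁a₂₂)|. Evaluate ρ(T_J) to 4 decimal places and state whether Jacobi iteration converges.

0.6455

a₁₂a₂₁/(a₁₁a₂₂) = (2)·(5) / ((8)·(-3)) = -0.416667
ρ = √|-0.416667| = √0.416667 = 0.6455
ρ < 1, so Jacobi converges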